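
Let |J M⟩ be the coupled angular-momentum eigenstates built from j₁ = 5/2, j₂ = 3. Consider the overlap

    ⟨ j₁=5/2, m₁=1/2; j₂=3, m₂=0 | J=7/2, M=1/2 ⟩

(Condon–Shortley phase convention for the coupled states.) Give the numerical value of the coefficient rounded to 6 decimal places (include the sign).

−√(4/21) ≈ -0.436436

triangle: 2!×3!×4!/10! = 288/3628800
(j±m)!: 3!×2!×3!×3!×4!×3! = 62208
prefactor² = (2J+1)×Δ×N² = 6912/175
  k=0: +1/(0!×2!×2!×3!×1!×1!) = 1/24
  k=1: −1/(1!×1!×1!×2!×2!×2!) = -1/8
  k=2: +1/(2!×0!×0!×1!×3!×3!) = 1/72
Σ = -5/72  ⇒  CG² = 6912/175×(-5/72)² = 4/21
CG = −√(4/21) = -0.436436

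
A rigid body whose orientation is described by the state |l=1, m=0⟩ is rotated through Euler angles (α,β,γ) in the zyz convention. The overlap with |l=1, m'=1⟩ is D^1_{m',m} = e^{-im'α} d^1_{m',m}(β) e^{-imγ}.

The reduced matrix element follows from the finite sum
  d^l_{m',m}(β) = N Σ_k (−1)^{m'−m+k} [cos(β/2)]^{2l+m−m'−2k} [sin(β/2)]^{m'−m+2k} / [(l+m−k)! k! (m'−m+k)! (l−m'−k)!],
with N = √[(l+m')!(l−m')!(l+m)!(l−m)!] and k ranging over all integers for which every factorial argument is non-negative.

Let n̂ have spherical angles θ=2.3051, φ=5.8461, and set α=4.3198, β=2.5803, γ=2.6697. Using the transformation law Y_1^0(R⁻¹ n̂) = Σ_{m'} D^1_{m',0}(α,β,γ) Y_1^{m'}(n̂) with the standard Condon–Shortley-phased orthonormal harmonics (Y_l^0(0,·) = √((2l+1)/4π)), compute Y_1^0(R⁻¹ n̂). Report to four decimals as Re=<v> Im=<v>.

Need the full column D^1_{m',0} for m'=−1..1 at α=4.3198, β=2.5803, γ=2.6697.
cos(β/2)=0.276977, sin(β/2)=0.960877
d^1_{-1,0}: single k=1 term ⇒ +0.376379;  D = -0.143996-0.347745i
d^1_{0,0}: k∈[0..1] ⇒ +0.076716 -0.923284 = -0.846568;  D = -0.846568+0.000000i
d^1_{1,0}: single k=0 term ⇒ -0.376379;  D = +0.143996-0.347745i
Y_1^{m'}(θ=2.3051,φ=5.8461) and Σ D·Y over m':
  (-0.1440-0.3477i)·(+0.2323+0.1086i)  (-0.8466+0.0000i)·(-0.3274+0.0000i)  (+0.1440-0.3477i)·(-0.2323+0.1086i)
Y_1^0(R⁻¹ n̂) = +0.285752+0.000000i

Re=0.2858 Im=0.0000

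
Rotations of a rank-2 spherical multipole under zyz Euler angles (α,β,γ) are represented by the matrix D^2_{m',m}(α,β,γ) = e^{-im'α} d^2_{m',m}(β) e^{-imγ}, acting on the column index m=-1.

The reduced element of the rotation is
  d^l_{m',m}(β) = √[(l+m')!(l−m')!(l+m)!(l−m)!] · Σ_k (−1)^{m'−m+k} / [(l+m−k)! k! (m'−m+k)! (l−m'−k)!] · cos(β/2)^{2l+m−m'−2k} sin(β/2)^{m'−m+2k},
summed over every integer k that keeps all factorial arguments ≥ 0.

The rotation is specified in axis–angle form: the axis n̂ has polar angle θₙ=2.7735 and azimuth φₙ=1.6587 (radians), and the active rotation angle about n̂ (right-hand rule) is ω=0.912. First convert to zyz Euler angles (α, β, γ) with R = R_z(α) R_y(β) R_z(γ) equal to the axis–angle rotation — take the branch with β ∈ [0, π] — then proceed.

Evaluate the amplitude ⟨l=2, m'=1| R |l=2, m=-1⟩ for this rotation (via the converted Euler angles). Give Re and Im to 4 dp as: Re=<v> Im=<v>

Re=0.0717 Im=-0.0127

Axis–angle → zyz. n̂ = (sinθₙcosφₙ, sinθₙsinφₙ, cosθₙ) = (-0.031590, +0.358447, -0.933015), ω = 0.9120.
R = I cosω + sinω [n̂]ₓ + (1−cosω) n̂n̂ᵀ gives
  R = [+0.612553, +0.733371, +0.294866; -0.742155, +0.661996, -0.104727; -0.272004, -0.154685, +0.949782]
β = atan2(√(R₁₃²+R₂₃²), R₃₃) = 0.318257; α = atan2(R₂₃, R₁₃) mod 2π = 5.941914; γ = atan2(R₃₂, −R₃₁) mod 2π = 5.766107
Split into d^2_{1,-1}(β=0.3183) × two z-phases.
Half-angle: c=0.987366, s=0.158458. N=√(6·1·1·6)=6.000000
Admissible k: 0..1 (factorial args all ≥0)
  k=0: (−1)^2·6.0000/(2)·0.9874^2·0.1585^2 = +0.073435
  k=1: (−1)^3·6.0000/(6)·0.9874^0·0.1585^4 = -0.000630
d^2_{1,-1}(0.3183) = +0.073435 -0.000630 = +0.072805
Attach z-rotation phases: D = e^{-i(1)(5.9419)}·(+0.072805)·e^{-i(-1)(5.7661)} = +0.071683-0.012734i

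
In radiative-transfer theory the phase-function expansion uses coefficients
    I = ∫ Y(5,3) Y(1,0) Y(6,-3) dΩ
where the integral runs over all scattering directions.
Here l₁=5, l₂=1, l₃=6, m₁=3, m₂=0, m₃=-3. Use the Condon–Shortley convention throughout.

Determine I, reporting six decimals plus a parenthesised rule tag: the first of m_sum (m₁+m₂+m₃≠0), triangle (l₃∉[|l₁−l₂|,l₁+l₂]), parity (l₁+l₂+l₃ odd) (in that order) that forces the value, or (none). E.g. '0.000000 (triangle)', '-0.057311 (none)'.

-0.212310 (none)

m-sum 0 ✓  L=12 even ✓  4≤6≤6 ✓
Π(2lᵢ+1) = 11×3×13 = 429
triangle coeff Δ(5,1,6) = 1/858
Σ_t [0,0]: t=0:+1/14400 = 1/14400
(3j)²=6/143 [(5 1 6; 0 0 0)], sign=+1
Σ_t [0,0]: t=0:+1/80640 = 1/80640
(3j)²=9/286 [(5 1 6; 3 0 -3)], sign=-1
⇒ 4πI² = 81/143
I = (-1)√(81/143/(4π)) = -0.21230956
No selection rule forces the value: the integral is nonzero (none).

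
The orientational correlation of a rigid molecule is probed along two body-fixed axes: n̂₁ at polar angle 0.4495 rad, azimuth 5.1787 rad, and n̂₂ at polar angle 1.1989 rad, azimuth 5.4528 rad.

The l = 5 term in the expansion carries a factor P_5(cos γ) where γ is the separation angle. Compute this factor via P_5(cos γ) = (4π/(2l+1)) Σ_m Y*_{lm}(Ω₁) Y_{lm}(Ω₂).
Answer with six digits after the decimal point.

-0.388607

Addition theorem: P_5(cos γ) = (4π/11) Σ_m Y*_{lm}(Ω₁) Y_{lm}(Ω₂), m = −5…5:
  [-5]  conj(Y_{5,-5})(Ω₁) = (0.005207, 0.004957) ; Y_{5,-5}(Ω₂) = (-0.173161, -0.275912) ; Δ = (0.000466, -0.002295)
  [-4]  conj(Y_{5,-4})(Ω₁) = (-0.013675, 0.045094) ; Y_{5,-4}(Ω₂) = (-0.395302, -0.071912) ; Δ = (0.008649, -0.016842)
  [-3]  conj(Y_{5,-3})(Ω₁) = (-0.176185, 0.030581) ; Y_{5,-3}(Ω₂) = (-0.041947, 0.031917) ; Δ = (0.006414, -0.006906)
  [-2]  conj(Y_{5,-2})(Ω₁) = (-0.246127, -0.331837) ; Y_{5,-2}(Ω₂) = (0.029003, -0.321475) ; Δ = (-0.113815, 0.069499)
  [-1]  conj(Y_{5,-1})(Ω₁) = (0.216618, -0.430367) ; Y_{5,-1}(Ω₂) = (-0.097121, -0.106277) ; Δ = (-0.066776, 0.018776)
  [+0]  conj(Y_{5,0})(Ω₁) = (-0.034470, -0.000000) ; Y_{5,0}(Ω₂) = (0.291331, 0.000000) ; Δ = (-0.010042, -0.000000)
  [+1]  conj(Y_{5,1})(Ω₁) = (-0.216618, -0.430367) ; Y_{5,1}(Ω₂) = (0.097121, -0.106277) ; Δ = (-0.066776, -0.018776)
  [+2]  conj(Y_{5,2})(Ω₁) = (-0.246127, 0.331837) ; Y_{5,2}(Ω₂) = (0.029003, 0.321475) ; Δ = (-0.113815, -0.069499)
  [+3]  conj(Y_{5,3})(Ω₁) = (0.176185, 0.030581) ; Y_{5,3}(Ω₂) = (0.041947, 0.031917) ; Δ = (0.006414, 0.006906)
  [+4]  conj(Y_{5,4})(Ω₁) = (-0.013675, -0.045094) ; Y_{5,4}(Ω₂) = (-0.395302, 0.071912) ; Δ = (0.008649, 0.016842)
  [+5]  conj(Y_{5,5})(Ω₁) = (-0.005207, 0.004957) ; Y_{5,5}(Ω₂) = (0.173161, -0.275912) ; Δ = (0.000466, 0.002295)
Σ over m = (-0.340168, 0.000000); ×(4π/11) → (-0.388607, 0.000000). Real part: -0.388607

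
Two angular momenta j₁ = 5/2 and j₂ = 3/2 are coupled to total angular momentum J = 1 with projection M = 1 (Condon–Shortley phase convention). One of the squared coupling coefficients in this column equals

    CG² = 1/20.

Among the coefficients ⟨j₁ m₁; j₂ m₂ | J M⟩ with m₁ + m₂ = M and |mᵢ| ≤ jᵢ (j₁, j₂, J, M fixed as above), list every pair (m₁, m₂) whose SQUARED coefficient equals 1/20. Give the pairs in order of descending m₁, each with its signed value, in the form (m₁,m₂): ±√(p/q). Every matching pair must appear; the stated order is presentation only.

Admissible pairs with m₁+m₂ = M = 1: (-1/2,3/2), (1/2,1/2), (3/2,-1/2), (5/2,-3/2)
  (m₁,m₂)=(5/2,-3/2): CG² = 1/2, CG = +√(1/2)
  (m₁,m₂)=(3/2,-1/2): CG² = 3/10, CG = −√(3/10)
  (m₁,m₂)=(1/2,1/2): CG² = 3/20, CG = +√(3/20)
  (m₁,m₂)=(-1/2,3/2): CG² = 1/20, CG = −√(1/20)   ← matches the target
Pairs with CG² = 1/20: (-1/2,3/2): −√(1/20)

(-1/2,3/2): −√(1/20)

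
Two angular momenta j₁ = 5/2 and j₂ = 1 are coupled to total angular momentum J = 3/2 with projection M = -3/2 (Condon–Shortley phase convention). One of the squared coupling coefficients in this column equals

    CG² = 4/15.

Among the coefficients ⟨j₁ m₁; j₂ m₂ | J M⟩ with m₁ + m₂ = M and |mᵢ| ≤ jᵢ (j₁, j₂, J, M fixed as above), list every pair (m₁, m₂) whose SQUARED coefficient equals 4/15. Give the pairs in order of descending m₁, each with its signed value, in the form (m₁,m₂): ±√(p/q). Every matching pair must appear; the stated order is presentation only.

Admissible pairs with m₁+m₂ = M = -3/2: (-5/2,1), (-3/2,0), (-1/2,-1)
  (m₁,m₂)=(-1/2,-1): CG² = 1/15, CG = +√(1/15)
  (m₁,m₂)=(-3/2,0): CG² = 4/15, CG = −√(4/15)   ← matches the target
  (m₁,m₂)=(-5/2,1): CG² = 2/3, CG = +√(2/3)
Pairs with CG² = 4/15: (-3/2,0): −√(4/15)

(-3/2,0): −√(4/15)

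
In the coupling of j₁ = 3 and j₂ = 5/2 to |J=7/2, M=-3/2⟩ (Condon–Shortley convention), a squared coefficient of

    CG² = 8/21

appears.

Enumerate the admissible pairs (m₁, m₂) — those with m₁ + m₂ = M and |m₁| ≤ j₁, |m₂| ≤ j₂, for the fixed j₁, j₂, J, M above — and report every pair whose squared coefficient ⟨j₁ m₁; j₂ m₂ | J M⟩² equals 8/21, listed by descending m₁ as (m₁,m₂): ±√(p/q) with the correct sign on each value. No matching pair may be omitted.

Admissible pairs with m₁+m₂ = M = -3/2: (-3,3/2), (-2,1/2), (-1,-1/2), (0,-3/2), (1,-5/2)
  (m₁,m₂)=(1,-5/2): CG² = 8/21, CG = +√(8/21)   ← matches the target
  (m₁,m₂)=(0,-3/2): CG² = 0/1, CG = 0
  (m₁,m₂)=(-1,-1/2): CG² = 5/21, CG = −√(5/21)
  (m₁,m₂)=(-2,1/2): CG² = 2/21, CG = +√(2/21)
  (m₁,m₂)=(-3,3/2): CG² = 2/7, CG = +√(2/7)
Pairs with CG² = 8/21: (1,-5/2): +√(8/21)

(1,-5/2): +√(8/21)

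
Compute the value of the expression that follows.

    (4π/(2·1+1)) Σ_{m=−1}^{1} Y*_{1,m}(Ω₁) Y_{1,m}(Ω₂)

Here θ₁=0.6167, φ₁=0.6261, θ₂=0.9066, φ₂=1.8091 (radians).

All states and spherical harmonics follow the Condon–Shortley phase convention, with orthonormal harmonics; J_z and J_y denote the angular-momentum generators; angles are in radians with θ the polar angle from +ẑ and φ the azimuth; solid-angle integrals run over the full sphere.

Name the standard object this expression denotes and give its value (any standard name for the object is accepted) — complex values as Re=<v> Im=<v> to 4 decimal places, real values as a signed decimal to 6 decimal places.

This sum is the spherical-harmonic addition theorem: it equals the Legendre polynomial P_l(cos γ) of the angle γ between the two directions.
Addition theorem: P_1(cos γ) = (4π/3) Σ_m Y*_{lm}(Ω₁) Y_{lm}(Ω₂), m = −1…1:
  m=-1: Y*=(0.161914, 0.117090)  Y=(-0.064218, -0.264358)  product (0.020556, -0.050323)
  m=+0: Y*=(0.398598, -0.000000)  Y=(0.301188, 0.000000)  product (0.120053, 0.000000)
  m=+1: Y*=(-0.161914, 0.117090)  Y=(0.064218, -0.264358)  product (0.020556, 0.050323)
Accumulated sum (0.161164, 0.000000); after 4π/(2l+1) scaling, (0.675084, 0.000000) ⇒ P_1 = 0.675084

Legendre polynomial (addition theorem), +0.675084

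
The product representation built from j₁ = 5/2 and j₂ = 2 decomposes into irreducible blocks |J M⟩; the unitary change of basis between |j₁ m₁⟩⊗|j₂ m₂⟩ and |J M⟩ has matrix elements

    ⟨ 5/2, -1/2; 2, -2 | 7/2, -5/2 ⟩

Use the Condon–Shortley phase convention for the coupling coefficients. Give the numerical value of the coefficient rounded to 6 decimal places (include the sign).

+0.712697  (= +√(32/63))

triangle: 1!×4!×3!/9! = 144/362880
(j±m)!: 2!×3!×0!×4!×1!×6! = 207360
prefactor² = (2J+1)×Δ×N² = 4608/7
  k=0: +1/(0!×1!×3!×0!×1!×3!) = 1/36
Σ = 1/36  ⇒  CG² = 4608/7×(1/36)² = 32/63
CG = +√(32/63) = +0.712697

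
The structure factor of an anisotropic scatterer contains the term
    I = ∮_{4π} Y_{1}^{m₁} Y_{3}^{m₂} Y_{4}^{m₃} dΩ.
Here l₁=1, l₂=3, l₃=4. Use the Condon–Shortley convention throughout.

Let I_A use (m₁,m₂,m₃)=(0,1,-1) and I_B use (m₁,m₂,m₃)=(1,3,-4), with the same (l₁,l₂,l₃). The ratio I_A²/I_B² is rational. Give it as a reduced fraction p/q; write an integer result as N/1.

Same 1,3,4: normalisation and zero-m 3j drop out of the ratio.
A: Δ: 0! 2! 6! / 9! → 1/252; sum: t=0:+1/48 = 1/48; 3j²(1 3 4; 0 1 -1) = Δ·Π!·Σ² = 5/84  (sign -1)
B: Δ: 0! 2! 6! / 9! → 1/252; sum: t=0:+1/1440 = 1/1440; 3j²(1 3 4; 1 3 -4) = Δ·Π!·Σ² = 1/9  (sign +1)
I_A²/I_B² = (5/84)/(1/9) = 15/28

15/28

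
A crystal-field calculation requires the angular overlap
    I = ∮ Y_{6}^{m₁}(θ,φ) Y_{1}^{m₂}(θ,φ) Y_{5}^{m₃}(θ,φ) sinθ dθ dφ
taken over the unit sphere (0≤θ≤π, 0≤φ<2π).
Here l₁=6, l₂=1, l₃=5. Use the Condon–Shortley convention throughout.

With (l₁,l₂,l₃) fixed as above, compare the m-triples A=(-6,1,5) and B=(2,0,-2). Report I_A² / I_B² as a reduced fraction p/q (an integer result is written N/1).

l's match ⇒ only the (l;m) 3-j factors differ between A and B.
A: triangle coeff Δ(6,1,5) = 1/858; Σ_t [2,2]: t=2:+1/7257600 = 1/7257600; (3j)²=1/13 [(6 1 5; -6 1 5)], sign=+1
B: triangle coeff Δ(6,1,5) = 1/858; Σ_t [1,1]: t=1:−1/30240 = -1/30240; (3j)²=16/429 [(6 1 5; 2 0 -2)], sign=+1
I_A²/I_B² = (1/13)/(16/429) = 33/16

33/16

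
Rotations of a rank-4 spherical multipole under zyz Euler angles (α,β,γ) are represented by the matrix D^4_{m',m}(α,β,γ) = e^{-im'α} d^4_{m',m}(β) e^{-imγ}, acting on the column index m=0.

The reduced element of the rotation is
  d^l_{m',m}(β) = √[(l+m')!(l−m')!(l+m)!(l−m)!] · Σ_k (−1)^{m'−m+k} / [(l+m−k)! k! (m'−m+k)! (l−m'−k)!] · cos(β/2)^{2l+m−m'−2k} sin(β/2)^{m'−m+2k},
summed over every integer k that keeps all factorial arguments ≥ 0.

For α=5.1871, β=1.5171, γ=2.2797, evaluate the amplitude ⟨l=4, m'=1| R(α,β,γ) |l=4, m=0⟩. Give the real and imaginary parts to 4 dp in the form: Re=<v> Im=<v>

Re=0.0408 Im=0.0794

Split into d^4_{1,0}(β=1.5171) × two z-phases.
With c≡cos(β/2)=0.725834 and s≡sin(β/2)=0.687870, N=[120·6·24·24]^{1/2}=643.987578
Admissible k: 0..3 (factorial args all ≥0)
  k=0: (−1)^1·643.9876/(144)·0.7258^7·0.6879^1 = -0.326500
  k=1: (−1)^2·643.9876/(24)·0.7258^5·0.6879^3 = +1.759430
  k=2: (−1)^3·643.9876/(24)·0.7258^3·0.6879^5 = -1.580190
  k=3: (−1)^4·643.9876/(144)·0.7258^1·0.6879^7 = +0.236535
d^4_{1,0}(1.5171) = -0.326500 +1.759430 -1.580190 +0.236535 = +0.089274
Phases: e^{-i·(1)·5.1871}=+0.457081+0.889425i, e^{-i·(0)·2.2797}=+1.000000+0.000000i ⇒ D=+0.040806+0.079403i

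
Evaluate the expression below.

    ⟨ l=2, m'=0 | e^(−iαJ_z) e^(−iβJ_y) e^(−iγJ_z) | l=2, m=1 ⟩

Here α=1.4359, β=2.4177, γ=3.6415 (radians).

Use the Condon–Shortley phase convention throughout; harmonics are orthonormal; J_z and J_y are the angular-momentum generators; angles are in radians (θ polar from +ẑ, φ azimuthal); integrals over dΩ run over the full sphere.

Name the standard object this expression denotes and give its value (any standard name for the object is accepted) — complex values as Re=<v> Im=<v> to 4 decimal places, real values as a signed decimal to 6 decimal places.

This is a Wigner D-matrix element — the rotation-matrix element ⟨l m'| R(α,β,γ) |l m⟩ in the angular-momentum basis.
Split into d^2_{0,1}(β=2.4177) × two z-phases.
c=cos(2.417700/2)=0.354095, s=sin(2.417700/2)=0.935209; N=√[2·2·6·1]=4.898979
k: max(0,(1)−(0))=1 … min(2+(1),2−(0))=2
  k=1: (−1)^0·4.8990/(2)·0.3541^3·0.9352^1 = +0.101705
  k=2: (−1)^1·4.8990/(2)·0.3541^1·0.9352^3 = -0.709451
d^2_{0,1}(2.4177) = +0.101705 -0.709451 = -0.607745
Attach z-rotation phases: D = e^{-i(0)(1.4359)}·(-0.607745)·e^{-i(1)(3.6415)} = +0.533374-0.291319i

Wigner D-matrix element, Re=0.5334 Im=-0.2913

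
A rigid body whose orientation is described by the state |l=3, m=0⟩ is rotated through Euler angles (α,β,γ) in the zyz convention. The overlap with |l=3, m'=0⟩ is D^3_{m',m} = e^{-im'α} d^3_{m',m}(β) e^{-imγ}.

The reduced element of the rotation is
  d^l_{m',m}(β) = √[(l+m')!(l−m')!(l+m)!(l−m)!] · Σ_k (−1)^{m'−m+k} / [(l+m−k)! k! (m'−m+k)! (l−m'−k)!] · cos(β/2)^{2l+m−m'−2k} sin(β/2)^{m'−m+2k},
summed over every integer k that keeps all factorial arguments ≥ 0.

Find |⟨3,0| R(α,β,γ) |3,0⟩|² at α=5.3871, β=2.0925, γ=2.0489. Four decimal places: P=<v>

Split into d^3_{0,0}(β=2.0925) × two z-phases.
c=cos(2.092500/2)=0.500820, s=sin(2.092500/2)=0.865551; N=√[6·6·6·6]=36.000000
Admissible k: 0..3 (factorial args all ≥0)
  k=0: (−1)^0·36.0000/(36)·0.5008^6·0.8656^0 = +0.015779
  k=1: (−1)^1·36.0000/(4)·0.5008^4·0.8656^2 = -0.424186
  k=2: (−1)^2·36.0000/(4)·0.5008^2·0.8656^4 = +1.267003
  k=3: (−1)^3·36.0000/(36)·0.5008^0·0.8656^6 = -0.420491
d^3_{0,0}(2.0925) = +0.015779 -0.424186 +1.267003 -0.420491 = +0.438106
|D^3_{0,0}|² = |d^3_{0,0}(β)|² = (+0.438106)² = 0.191937 (the z-rotation phases have unit modulus)

P=0.1919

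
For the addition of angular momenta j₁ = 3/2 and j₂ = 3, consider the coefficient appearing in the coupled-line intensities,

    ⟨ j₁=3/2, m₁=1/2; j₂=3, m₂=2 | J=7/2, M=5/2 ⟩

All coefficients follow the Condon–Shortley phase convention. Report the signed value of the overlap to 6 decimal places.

√[8·1!2!5!/9! · 2!1!5!1!6!1!] = √(6400/7)
  +(−1)^0/∏(0,1,1,5,1,0)! = 1/120  (running 1/120)
  +(−1)^1/∏(1,0,0,4,2,1)! = -1/48  (running -1/80)
⟨..|..⟩ = √(6400/7)·(-1/80) = -0.377964

−√(1/7) = -0.377964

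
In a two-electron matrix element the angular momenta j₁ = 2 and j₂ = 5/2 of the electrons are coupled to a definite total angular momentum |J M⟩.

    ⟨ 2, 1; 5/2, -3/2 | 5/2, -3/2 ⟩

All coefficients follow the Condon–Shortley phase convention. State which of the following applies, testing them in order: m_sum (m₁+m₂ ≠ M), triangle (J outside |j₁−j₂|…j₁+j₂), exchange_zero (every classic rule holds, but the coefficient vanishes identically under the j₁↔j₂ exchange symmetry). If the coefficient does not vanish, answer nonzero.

m_sum

m-sum: m₁+m₂ = 1+(-3/2) = -1/2, M = -3/2  ✗ ⇒ coefficient is 0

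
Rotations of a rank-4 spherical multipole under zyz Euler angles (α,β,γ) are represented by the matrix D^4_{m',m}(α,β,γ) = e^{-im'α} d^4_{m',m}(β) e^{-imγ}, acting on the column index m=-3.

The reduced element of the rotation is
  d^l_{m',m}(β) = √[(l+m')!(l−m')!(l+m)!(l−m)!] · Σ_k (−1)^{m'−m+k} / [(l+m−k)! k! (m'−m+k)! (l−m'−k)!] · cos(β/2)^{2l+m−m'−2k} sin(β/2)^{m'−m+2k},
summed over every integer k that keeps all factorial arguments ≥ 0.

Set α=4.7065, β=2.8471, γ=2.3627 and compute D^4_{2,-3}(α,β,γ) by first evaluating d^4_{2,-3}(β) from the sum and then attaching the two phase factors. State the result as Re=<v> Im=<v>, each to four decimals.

Split into d^4_{2,-3}(β=2.8471) × two z-phases.
c=cos(2.847100/2)=0.146715, s=sin(2.847100/2)=0.989179; N=√[720·2·1·5040]=2693.993318
Admissible k: 0..1 (factorial args all ≥0)
  k=0: (−1)^5·2693.9933/(240)·0.1467^3·0.9892^5 = -0.033572
  k=1: (−1)^6·2693.9933/(720)·0.1467^1·0.9892^7 = +0.508700
d^4_{2,-3}(2.8471) = -0.033572 +0.508700 = +0.475128
Phases: e^{-i·(2)·4.7065}=-0.999931-0.011778i, e^{-i·(-3)·2.3627}=+0.693173+0.720772i ⇒ D=-0.325289-0.346314i

Re=-0.3253 Im=-0.3463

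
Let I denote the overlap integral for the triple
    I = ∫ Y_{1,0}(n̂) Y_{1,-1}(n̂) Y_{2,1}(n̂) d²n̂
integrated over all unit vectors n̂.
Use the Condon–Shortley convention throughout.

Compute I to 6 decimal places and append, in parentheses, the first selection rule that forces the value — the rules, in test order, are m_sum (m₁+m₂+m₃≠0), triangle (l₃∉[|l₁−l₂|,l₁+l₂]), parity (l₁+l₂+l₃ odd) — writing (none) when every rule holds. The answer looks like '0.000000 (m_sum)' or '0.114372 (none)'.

Rules hold: Σm=0, L=4 even, 0≤2≤2.
N = 3·3·5 = 45
Δ = 0!·2!·2!/5! = 1/30
Racah Σ t=0..0: t=0:+1/1 = 1/1
⇒ 3j(1 1 2; 0 0 0)² = 2/15, sgn +1
Racah Σ t=0..0: t=0:+1/2 = 1/2
⇒ 3j(1 1 2; 0 -1 1)² = 1/10, sgn -1
4πI² = N·(3j₀)²·(3jₘ)² = 3/5
I = -1·√(0.6/4π) = -0.21850969
No selection rule forces the value: the integral is nonzero (none).

-0.218510 (none)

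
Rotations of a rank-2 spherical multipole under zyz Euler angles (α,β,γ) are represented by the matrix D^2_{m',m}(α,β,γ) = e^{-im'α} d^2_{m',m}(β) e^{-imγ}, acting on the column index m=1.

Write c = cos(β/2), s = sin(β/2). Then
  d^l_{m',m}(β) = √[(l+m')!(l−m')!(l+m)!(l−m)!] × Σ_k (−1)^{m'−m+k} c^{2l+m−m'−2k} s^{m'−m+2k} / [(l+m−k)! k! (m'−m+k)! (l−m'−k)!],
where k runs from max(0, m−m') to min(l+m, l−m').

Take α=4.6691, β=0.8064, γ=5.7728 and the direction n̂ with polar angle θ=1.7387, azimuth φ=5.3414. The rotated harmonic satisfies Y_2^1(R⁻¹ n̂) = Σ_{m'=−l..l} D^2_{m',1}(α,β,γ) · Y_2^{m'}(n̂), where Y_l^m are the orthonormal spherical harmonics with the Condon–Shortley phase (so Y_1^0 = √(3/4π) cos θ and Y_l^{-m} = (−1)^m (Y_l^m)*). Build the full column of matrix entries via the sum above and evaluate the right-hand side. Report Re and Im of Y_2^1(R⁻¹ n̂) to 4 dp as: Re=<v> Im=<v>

Need the full column D^2_{m',1} for m'=−2..2 at α=4.6691, β=0.8064, γ=5.7728.
cos(β/2)=0.919810, sin(β/2)=0.392364
d^2_{-2,1}: single k=3 term ⇒ +0.111121;  D = -0.101290-0.045697i
d^2_{-1,1}: k∈[2..3] ⇒ +0.390747 -0.023700 = +0.367046;  D = +0.165279-0.327728i
d^2_{0,1}: k∈[1..2] ⇒ +0.747927 -0.136094 = +0.611832;  D = +0.533858+0.298888i
d^2_{1,1}: k∈[0..1] ⇒ +0.715802 -0.390747 = +0.325055;  D = -0.170919+0.276491i
d^2_{2,1}: single k=0 term ⇒ -0.610680;  D = +0.505060+0.343284i
Y_2^{m'}(θ=1.7387,φ=5.3414) and Σ D·Y over m':
  (-0.1013-0.0457i)·(-0.1155+0.3573i)  (+0.1653-0.3277i)·(-0.0749-0.1029i)  (+0.5339+0.2989i)·(-0.2890+0.0000i)  (-0.1709+0.2765i)·(+0.0749-0.1029i)  (+0.5051+0.3433i)·(-0.1155-0.3573i)
Y_2^1(R⁻¹ n̂) = -0.092399-0.291551i

Re=-0.0924 Im=-0.2916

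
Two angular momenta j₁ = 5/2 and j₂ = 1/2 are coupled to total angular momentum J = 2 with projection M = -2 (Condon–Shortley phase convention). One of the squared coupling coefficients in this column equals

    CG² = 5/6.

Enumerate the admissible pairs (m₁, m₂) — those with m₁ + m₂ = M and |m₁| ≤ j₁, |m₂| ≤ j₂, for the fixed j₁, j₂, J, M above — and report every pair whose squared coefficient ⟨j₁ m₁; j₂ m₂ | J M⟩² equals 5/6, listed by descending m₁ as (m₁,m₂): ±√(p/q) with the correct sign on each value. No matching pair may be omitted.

Admissible pairs with m₁+m₂ = M = -2: (-5/2,1/2), (-3/2,-1/2)
  (m₁,m₂)=(-3/2,-1/2): CG² = 1/6, CG = +√(1/6)
  (m₁,m₂)=(-5/2,1/2): CG² = 5/6, CG = −√(5/6)   ← matches the target
Pairs with CG² = 5/6: (-5/2,1/2): −√(5/6)

(-5/2,1/2): −√(5/6)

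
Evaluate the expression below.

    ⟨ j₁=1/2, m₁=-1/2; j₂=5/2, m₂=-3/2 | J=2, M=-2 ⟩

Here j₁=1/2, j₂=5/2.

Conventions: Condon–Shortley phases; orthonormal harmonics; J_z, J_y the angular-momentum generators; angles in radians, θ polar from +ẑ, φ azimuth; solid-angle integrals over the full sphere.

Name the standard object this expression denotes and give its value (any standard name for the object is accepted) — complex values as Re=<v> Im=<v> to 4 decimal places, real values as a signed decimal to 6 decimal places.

Clebsch–Gordan coefficient, −√(1/6) ≈ -0.408248

This is a Clebsch–Gordan (vector-coupling) coefficient.
√[5·1!0!4!/6! · 0!1!1!4!0!4!] = √(96)
  +(−1)^1/∏(1,0,0,0,0,4)! = -1/24  (running -1/24)
⟨..|..⟩ = √(96)·(-1/24) = -0.408248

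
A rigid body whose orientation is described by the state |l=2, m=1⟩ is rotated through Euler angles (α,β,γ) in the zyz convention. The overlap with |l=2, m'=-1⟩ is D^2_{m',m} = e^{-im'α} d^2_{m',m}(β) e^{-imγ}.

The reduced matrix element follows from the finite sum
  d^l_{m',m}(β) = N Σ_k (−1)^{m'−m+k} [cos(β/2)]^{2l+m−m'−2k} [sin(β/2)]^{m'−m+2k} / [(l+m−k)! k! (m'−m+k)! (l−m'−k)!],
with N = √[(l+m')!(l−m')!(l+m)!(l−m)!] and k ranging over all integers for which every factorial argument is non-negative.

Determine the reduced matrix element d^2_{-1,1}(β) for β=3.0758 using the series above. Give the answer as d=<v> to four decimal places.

d^2_{-1,1}(β=3.0758) via the finite sum:
Half-angle: c=0.032890, s=0.999459. N=√(1·6·6·1)=6.000000
Admissible k: 2..3 (factorial args all ≥0)
  k=2: (−1)^0·6.0000/(2)·0.0329^2·0.9995^2 = +0.003242
  k=3: (−1)^1·6.0000/(6)·0.0329^0·0.9995^4 = -0.997838
d^2_{-1,1}(3.0758) = +0.003242 -0.997838 = -0.994596

d=-0.9946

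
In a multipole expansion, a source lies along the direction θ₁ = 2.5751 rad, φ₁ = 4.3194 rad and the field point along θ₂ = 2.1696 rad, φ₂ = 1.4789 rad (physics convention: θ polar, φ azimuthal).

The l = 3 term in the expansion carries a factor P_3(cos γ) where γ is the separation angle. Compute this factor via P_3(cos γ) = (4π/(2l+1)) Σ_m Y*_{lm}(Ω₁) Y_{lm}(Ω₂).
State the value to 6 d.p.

Addition theorem: P_3(cos γ) = (4π/7) Σ_m Y*_{lm}(Ω₁) Y_{lm}(Ω₂), m = −3…3:
  m=-3: Y*=0.05960 + 0.02463j  Y=-0.06401 + 0.22626j  product -0.00939 + 0.01191j
  m=-2: Y*=0.17552 - 0.17573j  Y=0.38641 + 0.07183j  product 0.08045 - 0.05530j
  m=-1: Y*=-0.17003 - 0.41015j  Y=0.01442 - 0.15645j  product -0.06662 + 0.02069j
  m=+0: Y*=-0.17630 + 0.00000j  Y=0.29689 + 0.00000j  product -0.05234 + 0.00000j
  m=+1: Y*=0.17003 - 0.41015j  Y=-0.01442 - 0.15645j  product -0.06662 - 0.02069j
  m=+2: Y*=0.17552 + 0.17573j  Y=0.38641 - 0.07183j  product 0.08045 + 0.05530j
  m=+3: Y*=-0.05960 + 0.02463j  Y=0.06401 + 0.22626j  product -0.00939 - 0.01191j
Total Σ_m = -0.04346 + 0.00000j. Multiply by 1.795196: -0.07802 + 0.00000j. P_3(cos γ) = -0.078016

-0.078016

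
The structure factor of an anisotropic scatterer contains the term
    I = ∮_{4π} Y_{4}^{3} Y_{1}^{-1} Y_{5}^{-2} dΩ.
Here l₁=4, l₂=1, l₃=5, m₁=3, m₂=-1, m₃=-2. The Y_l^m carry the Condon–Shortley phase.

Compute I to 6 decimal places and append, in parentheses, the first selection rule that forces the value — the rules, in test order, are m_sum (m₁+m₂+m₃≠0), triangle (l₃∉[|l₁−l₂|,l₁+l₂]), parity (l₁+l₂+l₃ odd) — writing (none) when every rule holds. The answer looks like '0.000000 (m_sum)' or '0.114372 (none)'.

0.085055 (none)

m-sum 0 ✓  L=10 even ✓  3≤5≤5 ✓
Π(2lᵢ+1) = 9×3×11 = 297
triangle coeff Δ(4,1,5) = 1/495
Σ_t [0,0]: t=0:+1/576 = 1/576
(3j)²=5/99 [(4 1 5; 0 0 0)], sign=-1
Σ_t [0,0]: t=0:+1/10080 = 1/10080
(3j)²=1/165 [(4 1 5; 3 -1 -2)], sign=-1
⇒ 4πI² = 1/11
I = (+1)√(1/11/(4π)) = 0.08505478
No selection rule forces the value: the integral is nonzero (none).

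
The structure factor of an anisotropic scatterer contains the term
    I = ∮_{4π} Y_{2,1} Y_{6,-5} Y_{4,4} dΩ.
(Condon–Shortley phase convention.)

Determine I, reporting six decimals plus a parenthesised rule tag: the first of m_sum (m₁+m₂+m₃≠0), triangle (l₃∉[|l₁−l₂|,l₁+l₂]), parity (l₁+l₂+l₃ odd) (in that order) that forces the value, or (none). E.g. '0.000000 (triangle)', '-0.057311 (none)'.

Rules hold: Σm=0, L=12 even, 4≤4≤8.
N = 5·13·9 = 585
Δ = 4!·0!·8!/13! = 1/6435
Racah Σ t=2..2: t=2:+1/2304 = 1/2304
⇒ 3j(2 6 4; 0 0 0)² = 5/143, sgn +1
Racah Σ t=1..1: t=1:−1/241920 = -1/241920
⇒ 3j(2 6 4; 1 -5 4)² = 1/39, sgn -1
4πI² = N·(3j₀)²·(3jₘ)² = 75/143
I = -1·√(0.524476/4π) = -0.20429497
No selection rule forces the value: the integral is nonzero (none).

-0.204295 (none)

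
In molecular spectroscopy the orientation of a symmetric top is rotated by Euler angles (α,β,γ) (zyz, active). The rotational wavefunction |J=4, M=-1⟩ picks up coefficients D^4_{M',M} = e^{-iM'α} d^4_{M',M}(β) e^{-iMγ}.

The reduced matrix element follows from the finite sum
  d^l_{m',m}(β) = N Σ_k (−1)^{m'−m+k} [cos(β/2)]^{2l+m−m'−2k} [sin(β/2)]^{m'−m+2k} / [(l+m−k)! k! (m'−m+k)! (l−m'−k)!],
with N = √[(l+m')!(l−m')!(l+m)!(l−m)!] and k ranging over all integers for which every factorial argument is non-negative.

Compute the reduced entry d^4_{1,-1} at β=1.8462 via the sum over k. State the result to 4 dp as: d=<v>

d^4_{1,-1}(β=1.8462) via the finite sum:
Half-angle: c=0.603351, s=0.797476. N=√(120·6·6·120)=720.000000
k: max(0,(-1)−(1))=0 … min(4+(-1),4−(1))=3
  k=0: (−1)^2·720.0000/(72)·0.6034^6·0.7975^2 = +0.306800
  k=1: (−1)^3·720.0000/(24)·0.6034^4·0.7975^4 = -1.607945
  k=2: (−1)^4·720.0000/(48)·0.6034^2·0.7975^6 = +1.404547
  k=3: (−1)^5·720.0000/(720)·0.6034^0·0.7975^8 = -0.163584
d^4_{1,-1}(1.8462) = +0.306800 -1.607945 +1.404547 -0.163584 = -0.060182

d=-0.0602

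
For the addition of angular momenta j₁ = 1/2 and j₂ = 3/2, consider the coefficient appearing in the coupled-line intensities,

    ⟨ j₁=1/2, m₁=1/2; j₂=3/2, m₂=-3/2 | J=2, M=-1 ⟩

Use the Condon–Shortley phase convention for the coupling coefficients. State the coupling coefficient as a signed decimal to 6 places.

+0.500000  (= +√(1/4))

triangle: 0!·1!·3!/5! = 6/120
(j±m)!: 1!·0!·0!·3!·1!·3! = 36
prefactor² = (2J+1)·Δ·N² = 9
  k=0: +1/(0!·0!·0!·0!·1!·3!) = 1/6
Σ = 1/6  ⇒  CG² = 9·(1/6)² = 1/4
CG = +√(1/4) = +0.500000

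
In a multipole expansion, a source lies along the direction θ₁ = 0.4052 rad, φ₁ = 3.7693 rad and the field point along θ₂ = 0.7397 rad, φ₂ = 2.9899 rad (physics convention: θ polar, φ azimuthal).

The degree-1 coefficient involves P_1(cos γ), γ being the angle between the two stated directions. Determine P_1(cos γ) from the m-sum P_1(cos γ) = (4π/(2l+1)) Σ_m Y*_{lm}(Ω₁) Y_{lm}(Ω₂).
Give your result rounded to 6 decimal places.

0.867871

Expand P_1 via completeness: Σ_{m} conj(Y_{1,m}) at Ω₁ times Y_{1,m} at Ω₂ —
  m=-1: Y*=-0.110233-0.079986i  Y=-0.230212-0.035192i  product +0.022562+0.022293i
  m=+0: Y*=+0.449037-0.000000i  Y=+0.360916+0.000000i  product +0.162065+0.000000i
  m=+1: Y*=+0.110233-0.079986i  Y=+0.230212-0.035192i  product +0.022562-0.022293i
Σ over m = +0.207189+0.000000i; ×(4π/3) → +0.867871+0.000000i. Real part: 0.867871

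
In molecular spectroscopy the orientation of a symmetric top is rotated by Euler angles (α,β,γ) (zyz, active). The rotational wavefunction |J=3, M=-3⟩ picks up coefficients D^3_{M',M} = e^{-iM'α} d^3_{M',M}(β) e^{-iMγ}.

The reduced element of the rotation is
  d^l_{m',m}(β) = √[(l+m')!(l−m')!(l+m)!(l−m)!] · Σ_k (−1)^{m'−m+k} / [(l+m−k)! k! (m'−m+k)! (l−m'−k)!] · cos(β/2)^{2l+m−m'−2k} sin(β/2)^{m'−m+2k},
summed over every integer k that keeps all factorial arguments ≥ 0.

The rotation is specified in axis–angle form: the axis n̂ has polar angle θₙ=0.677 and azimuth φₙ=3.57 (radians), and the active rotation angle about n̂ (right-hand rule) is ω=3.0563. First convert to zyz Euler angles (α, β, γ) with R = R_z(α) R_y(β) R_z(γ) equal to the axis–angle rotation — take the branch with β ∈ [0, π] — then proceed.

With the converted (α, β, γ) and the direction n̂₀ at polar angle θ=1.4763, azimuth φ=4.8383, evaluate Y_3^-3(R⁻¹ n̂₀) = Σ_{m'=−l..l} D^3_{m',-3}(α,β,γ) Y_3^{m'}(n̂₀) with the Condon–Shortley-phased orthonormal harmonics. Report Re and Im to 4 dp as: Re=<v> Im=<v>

Re=0.3760 Im=-0.0002

Axis–angle → zyz. n̂ = (sinθₙcosφₙ, sinθₙsinφₙ, cosθₙ) = (-0.569844, -0.260245, +0.779456), ω = 3.0563.
R = I cosω + sinω [n̂]ₓ + (1−cosω) n̂n̂ᵀ gives
  R = [-0.348102, +0.229657, -0.908891; +0.362460, -0.861156, -0.356416; -0.864551, -0.453505, +0.216529]
β = atan2(√(R₁₃²+R₂₃²), R₃₃) = 1.352539; α = atan2(R₂₃, R₁₃) mod 2π = 3.515308; γ = atan2(R₃₂, −R₃₁) mod 2π = 5.800086
Need the full column D^3_{m',-3} for m'=−3..3 at α=3.5153, β=1.3525, γ=5.8001.
cos(β/2)=0.779913, sin(β/2)=0.625888
d^3_{-3,-3}: single k=0 term ⇒ +0.225049;  D = -0.213040+0.072531i
d^3_{-2,-3}: single k=0 term ⇒ -0.442388;  D = -0.337825+0.285625i
d^3_{-1,-3}: single k=0 term ⇒ +0.561337;  D = -0.266759+0.493901i
d^3_{0,-3}: single k=0 term ⇒ -0.520167;  D = -0.063045+0.516333i
d^3_{1,-3}: single k=0 term ⇒ +0.361513;  D = +0.090216+0.350076i
d^3_{2,-3}: single k=0 term ⇒ -0.183487;  D = +0.107496+0.148701i
d^3_{3,-3}: single k=0 term ⇒ +0.060115;  D = +0.050573+0.032498i
Y_3^{m'}(θ=1.4763,φ=4.8383) and Σ D·Y over m':
  (-0.2130+0.0725i)·(-0.1518-0.3826i)  (-0.3378+0.2856i)·(-0.0926+0.0238i)  (-0.2668+0.4939i)·(-0.0386-0.3050i)  (-0.0630+0.5163i)·(-0.1041+0.0000i)  (+0.0902+0.3501i)·(+0.0386-0.3050i)  (+0.1075+0.1487i)·(-0.0926-0.0238i)  (+0.0506+0.0325i)·(+0.1518-0.3826i)
Y_3^-3(R⁻¹ n̂) = +0.376011-0.000159i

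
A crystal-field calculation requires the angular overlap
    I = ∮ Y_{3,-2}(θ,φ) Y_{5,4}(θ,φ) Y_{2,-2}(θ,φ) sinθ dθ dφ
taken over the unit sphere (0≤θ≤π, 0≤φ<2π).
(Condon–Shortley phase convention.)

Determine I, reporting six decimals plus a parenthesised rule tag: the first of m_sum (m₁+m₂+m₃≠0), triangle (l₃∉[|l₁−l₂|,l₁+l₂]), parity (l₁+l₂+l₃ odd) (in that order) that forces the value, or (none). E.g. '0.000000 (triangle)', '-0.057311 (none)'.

0.268967 (none)

Checks pass: Σm=0; 10 even; l₃=2∈[2,8].
(2·3+1)(2·5+1)(2·2+1) = 385
Δ: 6! 0! 4! / 11! → 1/2310
sum: t=3:−1/144 = -1/144
3j²(3 5 2; 0 0 0) = Δ·Π!·Σ² = 10/231  (sign -1)
sum: t=5:−1/2880 = -1/2880
3j²(3 5 2; -2 4 -2) = Δ·Π!·Σ² = 3/55  (sign -1)
combine: 4πI² = 385·10/231·3/55 = 10/11
take √, sign +1: I = 0.26896683
No selection rule forces the value: the integral is nonzero (none).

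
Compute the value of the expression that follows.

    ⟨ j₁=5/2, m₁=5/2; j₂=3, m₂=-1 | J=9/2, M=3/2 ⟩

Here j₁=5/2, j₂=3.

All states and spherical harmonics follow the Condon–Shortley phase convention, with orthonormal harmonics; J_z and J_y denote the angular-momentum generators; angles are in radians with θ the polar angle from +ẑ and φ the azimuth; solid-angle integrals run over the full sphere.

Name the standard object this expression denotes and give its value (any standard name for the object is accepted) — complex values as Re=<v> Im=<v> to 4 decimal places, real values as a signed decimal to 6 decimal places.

This is a Clebsch–Gordan (vector-coupling) coefficient.
√[10·1!4!5!/11! · 5!0!2!4!6!3!] = √(1382400/77)
  +(−1)^0/∏(0,1,0,2,4,3)! = 1/288  (running 1/288)
⟨..|..⟩ = √(1382400/77)·(1/288) = +0.465242

Clebsch–Gordan coefficient, +√(50/231) ≈ +0.465242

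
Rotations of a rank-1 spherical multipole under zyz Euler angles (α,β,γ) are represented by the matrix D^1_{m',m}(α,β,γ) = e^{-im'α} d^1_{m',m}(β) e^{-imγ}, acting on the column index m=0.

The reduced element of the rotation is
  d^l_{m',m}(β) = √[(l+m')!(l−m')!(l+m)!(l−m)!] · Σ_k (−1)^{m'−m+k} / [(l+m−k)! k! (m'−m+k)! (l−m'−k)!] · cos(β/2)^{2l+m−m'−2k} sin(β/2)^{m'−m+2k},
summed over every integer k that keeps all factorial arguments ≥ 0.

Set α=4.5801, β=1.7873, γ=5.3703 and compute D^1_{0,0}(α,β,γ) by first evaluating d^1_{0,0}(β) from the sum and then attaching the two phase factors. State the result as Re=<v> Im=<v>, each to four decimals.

Re=-0.2148 Im=0.0000

First d^1_{0,0}(β=1.7873), then the phase factors e^{-i(0)α} and e^{-i(0)γ}:
With c≡cos(β/2)=0.626572 and s≡sin(β/2)=0.779364, N=[1·1·1·1]^{1/2}=1.000000
k∈{0,1} keeps every argument non-negative
  k=0: (−1)^0·1.0000/(1)·0.6266^2·0.7794^0 = +0.392592
  k=1: (−1)^1·1.0000/(1)·0.6266^0·0.7794^2 = -0.607408
d^1_{0,0}(1.7873) = +0.392592 -0.607408 = -0.214816
D = (+1.000000+0.000000i)·(-0.214816)·(+1.000000+0.000000i) = -0.214816+0.000000i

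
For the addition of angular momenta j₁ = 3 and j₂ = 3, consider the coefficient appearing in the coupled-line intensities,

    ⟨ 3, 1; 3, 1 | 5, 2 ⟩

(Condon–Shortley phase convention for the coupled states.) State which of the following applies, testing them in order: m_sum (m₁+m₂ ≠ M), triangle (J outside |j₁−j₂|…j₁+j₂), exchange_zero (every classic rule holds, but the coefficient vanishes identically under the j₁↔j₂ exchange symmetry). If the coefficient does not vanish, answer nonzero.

m-sum: m₁+m₂ = 1+1 = 2, M = 2  ✓
triangle: |j₁−j₂| = 0 ≤ J = 5 ≤ j₁+j₂ = 6  ✓
exchange: j₁=j₂ and m₁=m₂, and (−1)^(j₁+j₂−J) = (−1)^1 = −1 forces ⟨j₁m₁;j₂m₂|JM⟩ = −⟨j₂m₂;j₁m₁|JM⟩ = −⟨j₁m₁;j₂m₂|JM⟩ ⇒ the coefficient vanishes identically
Racah sum check: Σ_k collapses to 0 ⇒ CG = 0

exchange_zero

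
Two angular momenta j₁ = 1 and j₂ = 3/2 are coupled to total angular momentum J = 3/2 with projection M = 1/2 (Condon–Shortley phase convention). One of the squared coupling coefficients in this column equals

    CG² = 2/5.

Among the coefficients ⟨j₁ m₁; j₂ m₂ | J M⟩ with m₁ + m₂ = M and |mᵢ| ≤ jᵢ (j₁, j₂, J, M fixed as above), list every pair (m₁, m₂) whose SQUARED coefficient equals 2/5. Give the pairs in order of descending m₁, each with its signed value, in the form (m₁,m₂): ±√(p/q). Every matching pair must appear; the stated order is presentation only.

(-1,3/2): −√(2/5)

Admissible pairs with m₁+m₂ = M = 1/2: (-1,3/2), (0,1/2), (1,-1/2)
  (m₁,m₂)=(1,-1/2): CG² = 8/15, CG = +√(8/15)
  (m₁,m₂)=(0,1/2): CG² = 1/15, CG = −√(1/15)
  (m₁,m₂)=(-1,3/2): CG² = 2/5, CG = −√(2/5)   ← matches the target
Pairs with CG² = 2/5: (-1,3/2): −√(2/5)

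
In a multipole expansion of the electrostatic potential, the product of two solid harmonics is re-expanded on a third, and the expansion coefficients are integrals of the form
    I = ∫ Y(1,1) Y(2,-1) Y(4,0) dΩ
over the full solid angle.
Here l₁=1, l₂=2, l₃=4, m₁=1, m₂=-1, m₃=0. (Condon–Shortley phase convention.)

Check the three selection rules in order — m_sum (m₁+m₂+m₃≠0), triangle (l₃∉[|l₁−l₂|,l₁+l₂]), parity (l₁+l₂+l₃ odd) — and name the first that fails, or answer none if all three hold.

Σmᵢ = 0  ✓
l₃∈[|l₁−l₂|,l₁+l₂]=[1,3] required, l₃=4 fails  ✗
Σlᵢ = 7 ⇒ odd

triangle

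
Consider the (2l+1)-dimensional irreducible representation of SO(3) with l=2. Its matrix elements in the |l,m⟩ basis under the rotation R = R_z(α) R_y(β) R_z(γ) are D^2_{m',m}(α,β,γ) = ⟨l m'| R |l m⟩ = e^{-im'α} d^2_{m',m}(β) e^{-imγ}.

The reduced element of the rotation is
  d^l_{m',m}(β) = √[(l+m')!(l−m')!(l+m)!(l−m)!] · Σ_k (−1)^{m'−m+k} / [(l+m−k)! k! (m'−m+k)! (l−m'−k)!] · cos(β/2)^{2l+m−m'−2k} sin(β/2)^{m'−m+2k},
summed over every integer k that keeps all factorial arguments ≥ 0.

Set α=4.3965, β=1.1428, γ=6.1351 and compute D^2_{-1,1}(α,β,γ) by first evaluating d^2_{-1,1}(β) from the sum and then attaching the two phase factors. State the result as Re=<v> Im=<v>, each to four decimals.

First d^2_{-1,1}(β=1.1428), then the phase factors e^{-i(-1)α} and e^{-i(1)γ}:
With c≡cos(β/2)=0.841145 and s≡sin(β/2)=0.540810, N=[1·6·6·1]^{1/2}=6.000000
The bounds max(0,m−m')=2 and min(l+m,l−m')=3 give 2 terms
  k=2: (−1)^0·6.0000/(2)·0.8411^2·0.5408^2 = +0.620801
  k=3: (−1)^1·6.0000/(6)·0.8411^0·0.5408^4 = -0.085542
d^2_{-1,1}(1.1428) = +0.620801 -0.085542 = +0.535259
D = (-0.310662-0.950521i)·(+0.535259)·(+0.989055+0.147545i) = -0.089397-0.527741i

Re=-0.0894 Im=-0.5277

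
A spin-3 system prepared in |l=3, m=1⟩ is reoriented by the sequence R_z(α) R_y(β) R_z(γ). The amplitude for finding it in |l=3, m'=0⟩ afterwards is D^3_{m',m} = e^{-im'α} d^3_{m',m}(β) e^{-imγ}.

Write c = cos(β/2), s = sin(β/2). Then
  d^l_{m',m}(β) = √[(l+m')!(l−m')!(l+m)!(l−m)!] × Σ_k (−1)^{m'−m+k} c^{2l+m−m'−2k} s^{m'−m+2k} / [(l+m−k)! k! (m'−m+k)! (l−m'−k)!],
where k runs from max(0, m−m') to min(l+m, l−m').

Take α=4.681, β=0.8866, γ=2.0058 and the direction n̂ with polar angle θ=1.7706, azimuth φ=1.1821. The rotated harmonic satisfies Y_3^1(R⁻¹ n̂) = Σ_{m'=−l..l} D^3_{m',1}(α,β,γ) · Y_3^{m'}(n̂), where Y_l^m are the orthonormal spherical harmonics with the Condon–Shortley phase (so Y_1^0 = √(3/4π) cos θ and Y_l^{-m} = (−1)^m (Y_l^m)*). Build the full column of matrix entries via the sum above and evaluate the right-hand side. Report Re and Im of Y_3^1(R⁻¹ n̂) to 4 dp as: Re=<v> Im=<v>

Need the full column D^3_{m',1} for m'=−3..3 at α=4.6810, β=0.8866, γ=2.0058.
cos(β/2)=0.903341, sin(β/2)=0.428923
d^3_{-3,1}: single k=4 term ⇒ +0.106971;  D = +0.092340-0.054001i
d^3_{-2,1}: k∈[3..4] ⇒ +0.367894 -0.041471 = +0.326423;  D = +0.155860+0.286809i
d^3_{-1,1}: k∈[2..4] ⇒ +0.735050 -0.220958 +0.006227 = +0.520318;  D = -0.464746+0.233970i
d^3_{0,1}: k∈[1..3] ⇒ +0.893776 -0.604512 +0.045430 = +0.334694;  D = -0.141045-0.303523i
d^3_{1,1}: k∈[0..2] ⇒ +0.543389 -0.980066 +0.165719 = -0.270959;  D = -0.249186+0.106418i
d^3_{2,1}: k∈[0..1] ⇒ -0.815902 +0.367894 = -0.448008;  D = -0.162936-0.417329i
d^3_{3,1}: single k=0 term ⇒ +0.474473;  D = -0.447179+0.158605i
Y_3^{m'}(θ=1.7706,φ=1.1821) and Σ D·Y over m':
  (+0.0923-0.0540i)·(-0.3611+0.1547i)  (+0.1559+0.2868i)·(+0.1389+0.1367i)  (-0.4647+0.2340i)·(-0.0964+0.2354i)  (-0.1410-0.3035i)·(+0.2076+0.0000i)  (-0.2492+0.1064i)·(+0.0964+0.2354i)  (-0.1629-0.4173i)·(+0.1389-0.1367i)  (-0.4472+0.1586i)·(+0.3611+0.1547i)
Y_3^1(R⁻¹ n̂) = -0.396835-0.196033i

Re=-0.3968 Im=-0.1960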